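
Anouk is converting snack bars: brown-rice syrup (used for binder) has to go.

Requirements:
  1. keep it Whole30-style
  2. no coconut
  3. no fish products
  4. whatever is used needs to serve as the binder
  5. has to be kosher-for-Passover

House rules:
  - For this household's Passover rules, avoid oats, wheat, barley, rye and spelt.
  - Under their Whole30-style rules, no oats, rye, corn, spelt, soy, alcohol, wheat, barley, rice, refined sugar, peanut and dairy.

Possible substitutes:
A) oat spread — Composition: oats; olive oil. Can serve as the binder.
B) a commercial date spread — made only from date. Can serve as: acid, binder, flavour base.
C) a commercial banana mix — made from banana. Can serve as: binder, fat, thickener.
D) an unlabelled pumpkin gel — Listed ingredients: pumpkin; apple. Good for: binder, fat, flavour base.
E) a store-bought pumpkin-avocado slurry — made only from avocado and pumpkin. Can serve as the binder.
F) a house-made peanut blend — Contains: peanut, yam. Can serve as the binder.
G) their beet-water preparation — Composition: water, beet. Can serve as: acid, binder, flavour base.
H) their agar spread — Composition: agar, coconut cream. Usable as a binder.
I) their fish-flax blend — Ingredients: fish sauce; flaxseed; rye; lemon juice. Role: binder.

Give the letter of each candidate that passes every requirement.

A: has oats, so not kosher-for-Passover; has oats, so not Whole30-style — reject
B: works as a binder, Whole30-style, kosher-for-Passover — keep
C: kosher-for-Passover, no fish — valid
D: only pumpkin and apple; none excluded — keep
E: only avocado and pumpkin; none excluded — keep
F: has peanut, so not Whole30-style — out
G: only beet and water; none excluded — valid
H: has coconut cream, so not coconut-free — no
I: has rye, so not kosher-for-Passover; has rye, so not Whole30-style (and 1 more) — out

B, C, D, E, G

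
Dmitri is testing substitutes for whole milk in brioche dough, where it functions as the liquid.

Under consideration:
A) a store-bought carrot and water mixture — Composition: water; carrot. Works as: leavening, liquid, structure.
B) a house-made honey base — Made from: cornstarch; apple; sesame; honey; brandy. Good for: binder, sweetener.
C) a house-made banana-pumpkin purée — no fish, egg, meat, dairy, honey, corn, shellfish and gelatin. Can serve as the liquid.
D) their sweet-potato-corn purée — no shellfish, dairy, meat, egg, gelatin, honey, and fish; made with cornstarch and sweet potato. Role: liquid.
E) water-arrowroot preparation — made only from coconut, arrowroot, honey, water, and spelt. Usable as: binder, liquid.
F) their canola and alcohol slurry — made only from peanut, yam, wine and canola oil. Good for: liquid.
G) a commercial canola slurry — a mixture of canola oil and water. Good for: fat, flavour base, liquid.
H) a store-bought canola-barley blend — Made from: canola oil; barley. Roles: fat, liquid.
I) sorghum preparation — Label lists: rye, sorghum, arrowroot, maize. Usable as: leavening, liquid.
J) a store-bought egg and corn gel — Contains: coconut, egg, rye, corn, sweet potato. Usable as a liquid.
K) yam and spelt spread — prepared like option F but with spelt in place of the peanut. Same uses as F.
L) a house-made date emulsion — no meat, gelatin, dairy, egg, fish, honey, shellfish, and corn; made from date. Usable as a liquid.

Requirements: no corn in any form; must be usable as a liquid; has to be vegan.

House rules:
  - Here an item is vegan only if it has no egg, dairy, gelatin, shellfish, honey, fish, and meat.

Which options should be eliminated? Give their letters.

A: works as a liquid, no corn, vegan — valid
B: not usable as a liquid; has honey, so not vegan (and 1 more) — out
C: works as a liquid, no corn, vegan — keep
D: has cornstarch, so not corn-free — reject
E: has honey, so not vegan — out
F: wine and peanut etc. — none of it excluded — valid
G: only water and canola oil; none excluded — valid
H: vegan, no corn — valid
I: has maize, so not corn-free — reject
J: has egg, so not vegan; has corn, so not corn-free — no
K: wine and spelt etc. — none of it excluded — valid
L: no corn, vegan — valid

B, D, E, I, J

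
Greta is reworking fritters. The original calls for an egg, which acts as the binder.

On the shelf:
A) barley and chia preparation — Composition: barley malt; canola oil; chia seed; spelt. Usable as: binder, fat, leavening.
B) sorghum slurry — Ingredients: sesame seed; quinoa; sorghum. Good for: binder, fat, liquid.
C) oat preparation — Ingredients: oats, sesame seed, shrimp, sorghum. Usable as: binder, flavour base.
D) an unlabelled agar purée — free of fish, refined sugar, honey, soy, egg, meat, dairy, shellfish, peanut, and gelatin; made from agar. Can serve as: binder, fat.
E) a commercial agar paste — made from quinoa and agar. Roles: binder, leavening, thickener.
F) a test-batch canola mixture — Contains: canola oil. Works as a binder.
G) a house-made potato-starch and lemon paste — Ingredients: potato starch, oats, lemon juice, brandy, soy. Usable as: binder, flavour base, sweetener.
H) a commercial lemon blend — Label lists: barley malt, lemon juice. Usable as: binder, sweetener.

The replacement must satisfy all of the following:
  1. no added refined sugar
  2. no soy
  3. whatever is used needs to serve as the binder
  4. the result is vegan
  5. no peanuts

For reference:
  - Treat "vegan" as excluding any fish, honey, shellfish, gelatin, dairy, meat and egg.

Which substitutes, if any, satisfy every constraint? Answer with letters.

A, B, D, E, F, H

A: all constraints satisfied — valid
B: only sesame seed, quinoa and sorghum; none excluded — OK
C: has shrimp, so not vegan — no
D: every rule checks out — keep
E: works as a binder, no soy, no peanut — valid
F: works as a binder, no soy, no refined sugar — valid
G: has soy, so not soy-free — no
H: works as a binder, no peanut, no soy — OK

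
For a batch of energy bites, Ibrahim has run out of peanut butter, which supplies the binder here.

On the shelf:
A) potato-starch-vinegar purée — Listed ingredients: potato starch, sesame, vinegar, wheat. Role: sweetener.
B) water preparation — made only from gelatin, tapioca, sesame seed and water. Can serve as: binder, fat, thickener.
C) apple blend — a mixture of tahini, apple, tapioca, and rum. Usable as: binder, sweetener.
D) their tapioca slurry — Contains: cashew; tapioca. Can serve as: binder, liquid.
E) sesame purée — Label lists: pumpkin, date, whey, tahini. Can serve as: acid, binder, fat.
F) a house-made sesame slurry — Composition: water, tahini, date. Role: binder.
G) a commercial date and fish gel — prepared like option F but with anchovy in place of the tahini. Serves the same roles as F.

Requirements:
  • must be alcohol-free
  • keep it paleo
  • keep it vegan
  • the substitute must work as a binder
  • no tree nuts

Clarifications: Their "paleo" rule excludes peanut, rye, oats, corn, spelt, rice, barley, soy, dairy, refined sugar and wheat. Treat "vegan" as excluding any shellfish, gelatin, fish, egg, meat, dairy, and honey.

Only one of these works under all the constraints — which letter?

A: not usable as a binder; has wheat, so not paleo — reject
B: has gelatin, so not vegan — out
C: has rum, so not alcohol-free — reject
D: has cashew, so not tree-nut-free — out
E: has whey, so not paleo; has whey, so not vegan — no
F: works as a binder, no tree nuts, paleo — OK
G: has anchovy, so not vegan — out

F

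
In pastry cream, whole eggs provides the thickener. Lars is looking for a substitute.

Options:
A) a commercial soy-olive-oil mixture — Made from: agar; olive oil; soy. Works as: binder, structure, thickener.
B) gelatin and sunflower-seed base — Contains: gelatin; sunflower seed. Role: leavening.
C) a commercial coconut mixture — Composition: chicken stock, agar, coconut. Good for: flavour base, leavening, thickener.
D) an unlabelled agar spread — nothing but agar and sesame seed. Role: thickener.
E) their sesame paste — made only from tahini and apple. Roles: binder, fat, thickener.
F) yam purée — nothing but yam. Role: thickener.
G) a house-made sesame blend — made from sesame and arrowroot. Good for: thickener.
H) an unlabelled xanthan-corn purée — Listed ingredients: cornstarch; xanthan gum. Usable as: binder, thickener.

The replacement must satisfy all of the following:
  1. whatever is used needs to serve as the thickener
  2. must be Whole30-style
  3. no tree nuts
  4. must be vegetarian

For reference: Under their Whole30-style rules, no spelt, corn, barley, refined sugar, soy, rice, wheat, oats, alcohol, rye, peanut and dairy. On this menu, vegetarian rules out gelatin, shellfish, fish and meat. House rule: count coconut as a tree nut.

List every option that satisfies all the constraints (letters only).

D, E, F, G

A: has soy, so not Whole30-style — out
B: not usable as a thickener; has gelatin, so not vegetarian — no
C: has chicken stock, so not vegetarian; has coconut, so not tree-nut-free — no
D: only sesame seed and agar; none excluded — OK
E: only tahini and apple; none excluded — OK
F: every rule checks out — OK
G: only sesame and arrowroot; none excluded — OK
H: has cornstarch, so not Whole30-style — no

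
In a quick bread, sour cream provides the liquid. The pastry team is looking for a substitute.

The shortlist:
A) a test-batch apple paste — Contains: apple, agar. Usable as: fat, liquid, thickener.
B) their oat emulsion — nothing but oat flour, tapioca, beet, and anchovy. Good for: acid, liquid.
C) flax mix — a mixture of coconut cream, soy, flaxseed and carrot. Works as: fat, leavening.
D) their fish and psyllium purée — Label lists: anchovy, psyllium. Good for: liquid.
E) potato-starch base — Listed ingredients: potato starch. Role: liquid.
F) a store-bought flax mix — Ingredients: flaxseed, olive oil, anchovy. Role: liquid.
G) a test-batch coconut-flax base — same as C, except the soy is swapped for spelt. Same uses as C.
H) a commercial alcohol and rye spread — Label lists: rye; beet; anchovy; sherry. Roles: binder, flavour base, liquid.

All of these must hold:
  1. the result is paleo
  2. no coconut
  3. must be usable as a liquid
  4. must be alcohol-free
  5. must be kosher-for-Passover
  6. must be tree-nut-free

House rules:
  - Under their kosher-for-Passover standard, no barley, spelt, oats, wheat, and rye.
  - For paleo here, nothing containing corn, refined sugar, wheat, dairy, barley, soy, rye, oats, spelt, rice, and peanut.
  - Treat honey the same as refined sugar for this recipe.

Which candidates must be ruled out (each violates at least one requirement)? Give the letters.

B, C, G, H

A: nothing on the exclusion list — keep
B: has oat flour, so not kosher-for-Passover; has oat flour, so not paleo — reject
C: not usable as a liquid; has soy, so not paleo (and 1 more) — out
D: nothing on the exclusion list — OK
E: nothing on the exclusion list — valid
F: no alcohol, no coconut — valid
G: not usable as a liquid; has spelt, so not kosher-for-Passover (and 2 more) — reject
H: has rye, so not kosher-for-Passover; has rye, so not paleo (and 1 more) — no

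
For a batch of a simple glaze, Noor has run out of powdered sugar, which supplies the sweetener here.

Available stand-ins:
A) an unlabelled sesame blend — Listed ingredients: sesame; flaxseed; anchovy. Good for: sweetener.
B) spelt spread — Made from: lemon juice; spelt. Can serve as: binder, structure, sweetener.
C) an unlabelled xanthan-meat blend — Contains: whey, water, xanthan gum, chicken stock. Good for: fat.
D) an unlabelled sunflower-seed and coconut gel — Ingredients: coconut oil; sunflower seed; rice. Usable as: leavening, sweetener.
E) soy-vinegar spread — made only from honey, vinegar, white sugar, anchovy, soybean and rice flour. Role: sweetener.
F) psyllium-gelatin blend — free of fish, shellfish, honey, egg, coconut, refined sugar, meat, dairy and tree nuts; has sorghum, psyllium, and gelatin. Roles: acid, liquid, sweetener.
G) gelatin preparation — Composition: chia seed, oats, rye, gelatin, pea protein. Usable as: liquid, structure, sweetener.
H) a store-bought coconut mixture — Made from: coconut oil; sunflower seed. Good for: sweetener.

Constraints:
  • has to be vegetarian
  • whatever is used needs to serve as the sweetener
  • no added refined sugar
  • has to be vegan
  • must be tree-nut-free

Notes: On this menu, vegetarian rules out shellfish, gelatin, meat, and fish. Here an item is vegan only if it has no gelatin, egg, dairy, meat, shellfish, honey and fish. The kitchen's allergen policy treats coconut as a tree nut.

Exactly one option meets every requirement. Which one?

B

A: has anchovy, so not vegetarian; has anchovy, so not vegan — reject
B: works as a sweetener, tree-nut-free, vegan — valid
C: not usable as a sweetener; has chicken stock, so not vegetarian (and 1 more) — no
D: has coconut oil, so not tree-nut-free — out
E: has anchovy, so not vegetarian; has anchovy, so not vegan (and 1 more) — out
F: has gelatin, so not vegetarian; has gelatin, so not vegan — out
G: has gelatin, so not vegetarian; has gelatin, so not vegan — no
H: has coconut oil, so not tree-nut-free — reject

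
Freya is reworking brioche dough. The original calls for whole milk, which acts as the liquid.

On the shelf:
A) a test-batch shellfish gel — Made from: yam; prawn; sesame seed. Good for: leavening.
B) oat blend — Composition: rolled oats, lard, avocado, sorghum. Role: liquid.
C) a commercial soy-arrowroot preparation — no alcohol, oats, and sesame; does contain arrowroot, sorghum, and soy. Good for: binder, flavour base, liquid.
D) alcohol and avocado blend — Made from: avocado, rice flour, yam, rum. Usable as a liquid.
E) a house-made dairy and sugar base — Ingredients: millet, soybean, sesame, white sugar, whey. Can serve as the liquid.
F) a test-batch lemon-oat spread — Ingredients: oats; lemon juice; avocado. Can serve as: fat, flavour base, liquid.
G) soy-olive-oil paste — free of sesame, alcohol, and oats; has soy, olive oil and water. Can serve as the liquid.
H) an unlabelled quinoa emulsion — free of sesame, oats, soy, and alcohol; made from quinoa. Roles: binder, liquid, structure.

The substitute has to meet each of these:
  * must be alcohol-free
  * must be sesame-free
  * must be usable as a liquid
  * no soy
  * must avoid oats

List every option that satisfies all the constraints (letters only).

H

A: not usable as a liquid; has sesame seed, so not sesame-free — reject
B: has rolled oats, so not oat-free — reject
C: has soy, so not soy-free — reject
D: has rum, so not alcohol-free — no
E: has sesame, so not sesame-free; has soybean, so not soy-free — reject
F: has oats, so not oat-free — no
G: has soy, so not soy-free — reject
H: every rule checks out — OK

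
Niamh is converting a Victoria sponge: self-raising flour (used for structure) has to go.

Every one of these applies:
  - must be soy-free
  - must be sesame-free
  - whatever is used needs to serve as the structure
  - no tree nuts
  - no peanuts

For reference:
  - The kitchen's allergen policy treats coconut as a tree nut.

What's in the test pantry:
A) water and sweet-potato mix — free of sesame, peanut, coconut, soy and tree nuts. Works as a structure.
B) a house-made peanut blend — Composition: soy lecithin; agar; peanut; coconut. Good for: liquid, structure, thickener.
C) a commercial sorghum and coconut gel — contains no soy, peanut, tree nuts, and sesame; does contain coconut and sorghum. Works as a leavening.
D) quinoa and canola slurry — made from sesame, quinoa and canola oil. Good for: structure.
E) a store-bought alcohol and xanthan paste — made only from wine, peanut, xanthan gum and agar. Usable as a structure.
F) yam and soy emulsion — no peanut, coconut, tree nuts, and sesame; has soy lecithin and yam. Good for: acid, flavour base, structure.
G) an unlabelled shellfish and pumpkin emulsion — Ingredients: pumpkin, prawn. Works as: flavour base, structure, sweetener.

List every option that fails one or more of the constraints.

B, C, D, E, F

A: no sesame, no peanut — OK
B: has soy lecithin, so not soy-free; has coconut, so not tree-nut-free (and 1 more) — no
C: not usable as a structure; has coconut, so not tree-nut-free — no
D: has sesame, so not sesame-free — no
E: has peanut, so not peanut-free — out
F: has soy lecithin, so not soy-free — reject
G: all constraints satisfied — keep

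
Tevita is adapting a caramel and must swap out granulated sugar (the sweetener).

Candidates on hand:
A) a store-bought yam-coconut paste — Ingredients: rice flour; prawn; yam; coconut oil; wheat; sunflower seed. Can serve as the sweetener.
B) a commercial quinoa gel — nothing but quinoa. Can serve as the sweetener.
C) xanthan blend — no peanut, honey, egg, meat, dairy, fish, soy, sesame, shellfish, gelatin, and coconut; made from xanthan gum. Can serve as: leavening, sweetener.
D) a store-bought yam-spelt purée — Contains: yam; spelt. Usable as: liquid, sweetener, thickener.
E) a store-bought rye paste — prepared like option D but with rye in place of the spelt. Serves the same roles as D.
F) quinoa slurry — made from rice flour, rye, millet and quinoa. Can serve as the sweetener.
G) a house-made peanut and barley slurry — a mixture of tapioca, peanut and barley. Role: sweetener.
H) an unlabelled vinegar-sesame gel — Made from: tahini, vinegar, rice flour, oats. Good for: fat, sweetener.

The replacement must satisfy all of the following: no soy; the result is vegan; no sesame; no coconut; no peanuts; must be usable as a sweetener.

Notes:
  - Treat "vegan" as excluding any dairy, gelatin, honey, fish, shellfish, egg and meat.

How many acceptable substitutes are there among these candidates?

A: has prawn, so not vegan; has coconut oil, so not coconut-free — no
B: all constraints satisfied — valid
C: vegan, no sesame — OK
D: no sesame, no coconut — OK
E: vegan, no coconut — keep
F: works as a sweetener, no soy, no coconut — OK
G: has peanut, so not peanut-free — no
H: has tahini, so not sesame-free — no

5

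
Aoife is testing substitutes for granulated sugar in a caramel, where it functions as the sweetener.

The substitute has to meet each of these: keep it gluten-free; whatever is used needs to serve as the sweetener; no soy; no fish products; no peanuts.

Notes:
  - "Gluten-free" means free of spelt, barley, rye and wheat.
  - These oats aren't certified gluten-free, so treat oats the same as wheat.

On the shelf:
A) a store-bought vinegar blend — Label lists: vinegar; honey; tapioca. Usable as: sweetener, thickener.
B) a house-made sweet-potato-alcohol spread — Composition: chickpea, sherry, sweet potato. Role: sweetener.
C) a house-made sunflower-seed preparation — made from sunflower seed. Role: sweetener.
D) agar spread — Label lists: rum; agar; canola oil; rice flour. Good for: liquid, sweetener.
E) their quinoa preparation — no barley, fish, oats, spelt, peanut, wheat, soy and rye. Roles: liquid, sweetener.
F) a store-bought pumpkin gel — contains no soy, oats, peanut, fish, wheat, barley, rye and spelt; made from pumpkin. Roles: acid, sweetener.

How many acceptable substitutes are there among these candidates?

A: only honey, vinegar and tapioca; none excluded — keep
B: only sherry, sweet potato and chickpea; none excluded — keep
C: only sunflower seed; none excluded — keep
D: works as a sweetener, no soy, gluten-free — valid
E: works as a sweetener, no soy, no peanut — keep
F: nothing on the exclusion list — OK

6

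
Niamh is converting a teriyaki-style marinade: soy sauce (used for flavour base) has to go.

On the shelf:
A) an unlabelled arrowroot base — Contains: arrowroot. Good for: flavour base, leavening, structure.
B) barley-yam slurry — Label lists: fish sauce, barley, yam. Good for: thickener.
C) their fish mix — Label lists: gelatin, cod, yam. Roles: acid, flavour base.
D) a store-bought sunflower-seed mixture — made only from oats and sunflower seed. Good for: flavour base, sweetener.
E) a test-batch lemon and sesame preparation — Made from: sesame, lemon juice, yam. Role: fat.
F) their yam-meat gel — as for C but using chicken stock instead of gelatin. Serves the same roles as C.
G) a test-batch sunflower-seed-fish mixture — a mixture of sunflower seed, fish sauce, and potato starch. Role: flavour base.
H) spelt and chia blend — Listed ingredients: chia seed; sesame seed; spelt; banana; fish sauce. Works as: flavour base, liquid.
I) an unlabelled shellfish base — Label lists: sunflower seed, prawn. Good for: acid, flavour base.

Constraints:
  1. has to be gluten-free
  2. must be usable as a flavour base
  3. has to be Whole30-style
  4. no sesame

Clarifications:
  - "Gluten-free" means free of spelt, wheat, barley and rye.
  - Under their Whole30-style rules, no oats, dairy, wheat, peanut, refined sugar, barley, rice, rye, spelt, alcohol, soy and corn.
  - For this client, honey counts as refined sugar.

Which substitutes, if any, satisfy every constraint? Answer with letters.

A, C, F, G, I

A: no sesame, gluten-free — OK
B: not usable as a flavour base; has barley, so not gluten-free (and 1 more) — out
C: gluten-free, no sesame — OK
D: has oats, so not Whole30-style — no
E: not usable as a flavour base; has sesame, so not sesame-free — no
F: only cod, chicken stock, and yam; none excluded — keep
G: works as a flavour base, gluten-free, no sesame — keep
H: has spelt, so not gluten-free; has spelt, so not Whole30-style (and 1 more) — no
I: only prawn and sunflower seed; none excluded — valid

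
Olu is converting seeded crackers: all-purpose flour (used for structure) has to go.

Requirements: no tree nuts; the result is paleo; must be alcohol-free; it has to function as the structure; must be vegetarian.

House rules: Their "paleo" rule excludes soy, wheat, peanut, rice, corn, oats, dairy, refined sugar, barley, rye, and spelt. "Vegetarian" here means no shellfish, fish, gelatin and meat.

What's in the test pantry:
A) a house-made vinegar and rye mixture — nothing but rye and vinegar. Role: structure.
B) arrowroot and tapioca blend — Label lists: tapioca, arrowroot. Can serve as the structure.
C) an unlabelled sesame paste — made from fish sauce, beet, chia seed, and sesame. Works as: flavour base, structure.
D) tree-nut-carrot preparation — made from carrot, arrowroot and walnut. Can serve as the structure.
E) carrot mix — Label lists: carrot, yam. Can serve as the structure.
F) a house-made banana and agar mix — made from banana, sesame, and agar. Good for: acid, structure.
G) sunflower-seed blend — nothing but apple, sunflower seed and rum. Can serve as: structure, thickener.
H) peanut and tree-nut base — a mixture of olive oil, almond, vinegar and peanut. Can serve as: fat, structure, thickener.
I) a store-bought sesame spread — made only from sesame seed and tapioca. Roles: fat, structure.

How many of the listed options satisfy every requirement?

A: has rye, so not paleo — out
B: works as a structure, paleo, no tree nuts — keep
C: has fish sauce, so not vegetarian — out
D: has walnut, so not tree-nut-free — no
E: every rule checks out — valid
F: only sesame, agar, and banana; none excluded — valid
G: has rum, so not alcohol-free — out
H: has peanut, so not paleo; has almond, so not tree-nut-free — no
I: only sesame seed and tapioca; none excluded — keep

4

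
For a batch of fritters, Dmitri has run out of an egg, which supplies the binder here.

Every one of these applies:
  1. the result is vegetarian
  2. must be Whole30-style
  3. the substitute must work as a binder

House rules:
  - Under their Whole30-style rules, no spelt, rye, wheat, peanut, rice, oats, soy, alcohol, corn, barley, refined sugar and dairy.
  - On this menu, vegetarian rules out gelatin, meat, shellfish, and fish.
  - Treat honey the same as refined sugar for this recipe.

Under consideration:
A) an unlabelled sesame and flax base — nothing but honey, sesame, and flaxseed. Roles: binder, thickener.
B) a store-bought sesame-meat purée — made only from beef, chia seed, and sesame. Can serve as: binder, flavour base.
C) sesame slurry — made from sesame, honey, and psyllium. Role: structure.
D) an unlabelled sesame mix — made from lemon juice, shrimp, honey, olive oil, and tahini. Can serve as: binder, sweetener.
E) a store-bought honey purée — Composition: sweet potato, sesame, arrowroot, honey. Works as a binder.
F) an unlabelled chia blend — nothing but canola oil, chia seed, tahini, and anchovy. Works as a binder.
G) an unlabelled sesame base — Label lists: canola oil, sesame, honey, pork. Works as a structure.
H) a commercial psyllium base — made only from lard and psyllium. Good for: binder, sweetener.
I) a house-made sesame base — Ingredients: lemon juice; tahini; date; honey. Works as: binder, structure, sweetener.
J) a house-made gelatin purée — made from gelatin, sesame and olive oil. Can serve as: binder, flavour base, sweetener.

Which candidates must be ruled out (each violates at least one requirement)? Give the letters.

A: has honey, so not Whole30-style — out
B: has beef, so not vegetarian — no
C: not usable as a binder; has honey, so not Whole30-style — no
D: has honey, so not Whole30-style; has shrimp, so not vegetarian — no
E: has honey, so not Whole30-style — out
F: has anchovy, so not vegetarian — no
G: not usable as a binder; has honey, so not Whole30-style (and 1 more) — reject
H: has lard, so not vegetarian — no
I: has honey, so not Whole30-style — out
J: has gelatin, so not vegetarian — reject

A, B, C, D, E, F, G, H, I, J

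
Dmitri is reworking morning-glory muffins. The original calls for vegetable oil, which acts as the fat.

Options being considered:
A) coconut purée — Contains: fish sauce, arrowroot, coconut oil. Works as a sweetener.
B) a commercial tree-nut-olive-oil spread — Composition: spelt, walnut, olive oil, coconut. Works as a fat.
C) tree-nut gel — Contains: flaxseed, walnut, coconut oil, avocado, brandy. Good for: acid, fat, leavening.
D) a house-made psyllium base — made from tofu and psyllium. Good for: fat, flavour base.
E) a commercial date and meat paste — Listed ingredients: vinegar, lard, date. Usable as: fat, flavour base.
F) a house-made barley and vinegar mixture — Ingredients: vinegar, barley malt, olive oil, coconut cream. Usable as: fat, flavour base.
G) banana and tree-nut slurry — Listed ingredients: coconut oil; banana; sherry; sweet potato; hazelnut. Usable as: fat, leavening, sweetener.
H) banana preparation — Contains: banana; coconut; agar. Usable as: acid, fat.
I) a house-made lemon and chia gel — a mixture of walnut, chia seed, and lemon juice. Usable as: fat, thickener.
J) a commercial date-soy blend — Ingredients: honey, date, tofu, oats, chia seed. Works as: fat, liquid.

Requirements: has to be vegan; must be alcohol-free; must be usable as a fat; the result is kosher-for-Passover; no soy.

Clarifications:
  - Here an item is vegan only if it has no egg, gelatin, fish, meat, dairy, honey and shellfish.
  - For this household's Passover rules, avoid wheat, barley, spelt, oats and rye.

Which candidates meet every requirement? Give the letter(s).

H, I

A: not usable as a fat; has fish sauce, so not vegan — out
B: has spelt, so not kosher-for-Passover — no
C: has brandy, so not alcohol-free — out
D: has tofu, so not soy-free — no
E: has lard, so not vegan — out
F: has barley malt, so not kosher-for-Passover — reject
G: has sherry, so not alcohol-free — reject
H: nothing on the exclusion list — keep
I: only walnut, lemon juice, and chia seed; none excluded — valid
J: has honey, so not vegan; has oats, so not kosher-for-Passover (and 1 more) — reject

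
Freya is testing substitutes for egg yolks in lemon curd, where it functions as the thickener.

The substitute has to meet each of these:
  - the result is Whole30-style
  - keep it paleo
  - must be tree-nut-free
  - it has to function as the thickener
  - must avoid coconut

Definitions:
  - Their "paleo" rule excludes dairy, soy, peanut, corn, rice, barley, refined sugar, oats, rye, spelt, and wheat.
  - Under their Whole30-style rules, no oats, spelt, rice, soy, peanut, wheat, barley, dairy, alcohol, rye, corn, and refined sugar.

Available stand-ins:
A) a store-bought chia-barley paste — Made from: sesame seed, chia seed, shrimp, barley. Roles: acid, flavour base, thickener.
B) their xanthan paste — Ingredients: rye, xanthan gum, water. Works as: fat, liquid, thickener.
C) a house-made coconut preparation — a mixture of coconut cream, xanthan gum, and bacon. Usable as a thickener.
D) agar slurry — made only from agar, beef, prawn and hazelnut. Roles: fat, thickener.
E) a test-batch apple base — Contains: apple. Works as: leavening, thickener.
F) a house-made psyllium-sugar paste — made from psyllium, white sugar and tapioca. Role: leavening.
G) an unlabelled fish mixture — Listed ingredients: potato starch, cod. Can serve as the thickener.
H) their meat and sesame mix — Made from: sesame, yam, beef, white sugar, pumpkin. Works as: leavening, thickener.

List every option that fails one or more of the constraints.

A, B, C, D, F, H

A: has barley, so not paleo; has barley, so not Whole30-style — out
B: has rye, so not paleo; has rye, so not Whole30-style — no
C: has coconut cream, so not coconut-free — reject
D: has hazelnut, so not tree-nut-free — out
E: nothing on the exclusion list — OK
F: not usable as a thickener; has white sugar, so not paleo (and 1 more) — out
G: works as a thickener, paleo, Whole30-style — keep
H: has white sugar, so not paleo; has white sugar, so not Whole30-style — reject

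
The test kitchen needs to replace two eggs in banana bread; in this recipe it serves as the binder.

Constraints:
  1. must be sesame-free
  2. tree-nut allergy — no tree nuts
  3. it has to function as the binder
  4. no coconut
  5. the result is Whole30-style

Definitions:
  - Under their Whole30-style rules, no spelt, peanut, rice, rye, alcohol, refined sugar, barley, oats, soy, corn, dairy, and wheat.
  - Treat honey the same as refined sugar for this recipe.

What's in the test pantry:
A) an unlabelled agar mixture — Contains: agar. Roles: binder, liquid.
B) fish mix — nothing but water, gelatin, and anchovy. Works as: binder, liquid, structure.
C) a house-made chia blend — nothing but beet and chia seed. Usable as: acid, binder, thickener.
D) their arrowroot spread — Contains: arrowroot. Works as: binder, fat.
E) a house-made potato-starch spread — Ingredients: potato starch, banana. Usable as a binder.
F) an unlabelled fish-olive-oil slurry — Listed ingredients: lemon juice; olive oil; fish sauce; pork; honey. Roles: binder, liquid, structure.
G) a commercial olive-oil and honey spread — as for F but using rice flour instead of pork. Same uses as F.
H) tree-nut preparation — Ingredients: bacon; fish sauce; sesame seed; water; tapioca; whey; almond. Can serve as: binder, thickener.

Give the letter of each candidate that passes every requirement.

A: only agar; none excluded — valid
B: only anchovy, gelatin and water; none excluded — valid
C: no coconut, no tree nuts — keep
D: only arrowroot; none excluded — OK
E: Whole30-style, no tree nuts — valid
F: has honey, so not Whole30-style — out
G: has honey, so not Whole30-style — out
H: has whey, so not Whole30-style; has almond, so not tree-nut-free (and 1 more) — out

A, B, C, D, E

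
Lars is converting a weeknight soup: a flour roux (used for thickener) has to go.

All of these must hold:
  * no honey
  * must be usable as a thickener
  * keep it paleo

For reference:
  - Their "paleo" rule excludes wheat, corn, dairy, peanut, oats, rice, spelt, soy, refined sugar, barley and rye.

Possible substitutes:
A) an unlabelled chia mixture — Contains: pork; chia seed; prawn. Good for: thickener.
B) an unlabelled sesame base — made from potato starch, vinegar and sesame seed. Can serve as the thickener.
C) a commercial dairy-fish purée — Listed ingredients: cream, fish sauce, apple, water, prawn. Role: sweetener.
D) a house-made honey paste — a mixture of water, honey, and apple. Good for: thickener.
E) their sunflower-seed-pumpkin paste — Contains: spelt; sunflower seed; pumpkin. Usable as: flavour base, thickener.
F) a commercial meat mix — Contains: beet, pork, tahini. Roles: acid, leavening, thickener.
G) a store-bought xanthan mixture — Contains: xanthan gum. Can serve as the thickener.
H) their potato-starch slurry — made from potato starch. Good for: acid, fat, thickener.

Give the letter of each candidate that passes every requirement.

A, B, F, G, H

A: only pork, prawn and chia seed; none excluded — OK
B: nothing on the exclusion list — OK
C: not usable as a thickener; has cream, so not paleo — reject
D: has honey, so not honey-free — no
E: has spelt, so not paleo — reject
F: works as a thickener, no honey, paleo — keep
G: nothing on the exclusion list — OK
H: only potato starch; none excluded — OK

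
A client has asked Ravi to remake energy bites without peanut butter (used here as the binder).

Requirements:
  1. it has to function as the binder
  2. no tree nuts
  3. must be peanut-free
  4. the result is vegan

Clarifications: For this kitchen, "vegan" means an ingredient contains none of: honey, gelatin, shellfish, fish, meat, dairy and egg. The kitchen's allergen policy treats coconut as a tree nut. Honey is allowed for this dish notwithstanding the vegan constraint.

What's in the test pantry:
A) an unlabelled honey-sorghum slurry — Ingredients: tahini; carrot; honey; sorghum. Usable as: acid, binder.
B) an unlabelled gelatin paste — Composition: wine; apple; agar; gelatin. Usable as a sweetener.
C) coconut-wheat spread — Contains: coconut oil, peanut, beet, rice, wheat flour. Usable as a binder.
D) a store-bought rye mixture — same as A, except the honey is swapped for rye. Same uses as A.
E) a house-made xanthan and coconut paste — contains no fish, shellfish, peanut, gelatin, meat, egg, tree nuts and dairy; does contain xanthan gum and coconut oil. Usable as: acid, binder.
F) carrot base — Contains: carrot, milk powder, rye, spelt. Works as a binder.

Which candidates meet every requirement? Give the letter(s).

A, D

A: honey is permitted under the vegan carve-out; nothing else excluded — valid
B: not usable as a binder; has gelatin, so not vegan — no
C: has peanut, so not peanut-free; has coconut oil, so not tree-nut-free — reject
D: rye and tahini etc. — none of it excluded — valid
E: has coconut oil, so not tree-nut-free — reject
F: has milk powder, so not vegan — no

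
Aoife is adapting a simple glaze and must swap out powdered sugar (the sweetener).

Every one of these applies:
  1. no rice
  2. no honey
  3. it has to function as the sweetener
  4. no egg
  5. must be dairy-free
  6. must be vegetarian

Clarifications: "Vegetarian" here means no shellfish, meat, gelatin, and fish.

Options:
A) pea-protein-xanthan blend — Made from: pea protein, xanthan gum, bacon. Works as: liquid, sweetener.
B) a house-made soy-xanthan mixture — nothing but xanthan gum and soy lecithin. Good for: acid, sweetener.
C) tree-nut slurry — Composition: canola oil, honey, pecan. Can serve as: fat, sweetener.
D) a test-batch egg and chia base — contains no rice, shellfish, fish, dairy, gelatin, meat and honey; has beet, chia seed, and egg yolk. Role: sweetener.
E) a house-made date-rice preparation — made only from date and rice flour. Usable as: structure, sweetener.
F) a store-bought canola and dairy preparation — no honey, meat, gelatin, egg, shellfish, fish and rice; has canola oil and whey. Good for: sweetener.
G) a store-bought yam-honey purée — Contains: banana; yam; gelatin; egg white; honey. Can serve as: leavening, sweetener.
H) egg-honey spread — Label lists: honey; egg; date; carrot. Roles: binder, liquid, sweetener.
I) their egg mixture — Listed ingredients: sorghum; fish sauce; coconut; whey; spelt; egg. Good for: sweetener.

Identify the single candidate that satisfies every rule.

B

A: has bacon, so not vegetarian — reject
B: only soy lecithin and xanthan gum; none excluded — valid
C: has honey, so not honey-free — reject
D: has egg yolk, so not egg-free — no
E: has rice flour, so not rice-free — no
F: has whey, so not dairy-free — out
G: has gelatin, so not vegetarian; has honey, so not honey-free (and 1 more) — out
H: has honey, so not honey-free; has egg, so not egg-free — no
I: has fish sauce, so not vegetarian; has egg, so not egg-free (and 1 more) — no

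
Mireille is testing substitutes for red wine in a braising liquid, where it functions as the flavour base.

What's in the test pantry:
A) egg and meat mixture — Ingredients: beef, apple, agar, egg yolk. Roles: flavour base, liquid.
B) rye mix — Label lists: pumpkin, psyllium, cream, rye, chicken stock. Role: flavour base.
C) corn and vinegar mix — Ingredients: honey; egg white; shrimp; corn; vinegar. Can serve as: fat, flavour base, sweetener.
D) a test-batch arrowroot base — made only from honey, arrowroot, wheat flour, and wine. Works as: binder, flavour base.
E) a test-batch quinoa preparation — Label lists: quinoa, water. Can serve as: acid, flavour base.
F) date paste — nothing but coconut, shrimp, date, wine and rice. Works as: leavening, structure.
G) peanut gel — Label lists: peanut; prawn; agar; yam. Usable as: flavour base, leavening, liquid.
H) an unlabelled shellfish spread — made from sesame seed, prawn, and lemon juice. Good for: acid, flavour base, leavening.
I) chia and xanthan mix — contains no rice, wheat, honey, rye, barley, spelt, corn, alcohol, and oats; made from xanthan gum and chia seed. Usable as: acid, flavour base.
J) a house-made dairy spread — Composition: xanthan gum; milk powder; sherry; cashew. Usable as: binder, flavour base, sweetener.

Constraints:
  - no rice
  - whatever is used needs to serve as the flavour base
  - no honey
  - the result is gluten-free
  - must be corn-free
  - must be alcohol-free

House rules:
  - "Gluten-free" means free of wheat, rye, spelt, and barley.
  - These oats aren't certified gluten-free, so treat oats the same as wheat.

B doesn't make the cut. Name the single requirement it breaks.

gluten-free

usable as a flavour base: satisfied
gluten-free: has rye — fails
corn-free: satisfied
honey-free: satisfied
rice-free: satisfied
alcohol-free: satisfied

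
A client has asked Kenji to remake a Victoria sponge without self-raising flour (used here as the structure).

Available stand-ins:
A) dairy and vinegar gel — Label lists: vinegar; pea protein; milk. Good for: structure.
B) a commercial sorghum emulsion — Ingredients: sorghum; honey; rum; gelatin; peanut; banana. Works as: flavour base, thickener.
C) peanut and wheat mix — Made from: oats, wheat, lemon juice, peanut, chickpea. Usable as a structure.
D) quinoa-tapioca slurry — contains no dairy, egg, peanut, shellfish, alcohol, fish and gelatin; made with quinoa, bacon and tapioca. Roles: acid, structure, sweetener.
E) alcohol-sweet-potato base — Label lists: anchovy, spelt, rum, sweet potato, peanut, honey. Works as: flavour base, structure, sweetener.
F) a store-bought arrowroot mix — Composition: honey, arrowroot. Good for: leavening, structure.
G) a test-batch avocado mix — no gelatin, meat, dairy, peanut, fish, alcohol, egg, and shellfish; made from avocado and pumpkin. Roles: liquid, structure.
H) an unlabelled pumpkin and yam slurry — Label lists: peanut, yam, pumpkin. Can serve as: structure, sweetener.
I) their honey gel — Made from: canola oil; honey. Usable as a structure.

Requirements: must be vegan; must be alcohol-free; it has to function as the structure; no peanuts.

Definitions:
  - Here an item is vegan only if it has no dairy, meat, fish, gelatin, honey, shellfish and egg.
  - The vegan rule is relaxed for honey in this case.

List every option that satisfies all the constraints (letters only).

F, G, I

A: has milk, so not vegan — out
B: not usable as a structure; has gelatin, so not vegan (and 2 more) — reject
C: has peanut, so not peanut-free — reject
D: has bacon, so not vegan — no
E: has anchovy, so not vegan; has rum, so not alcohol-free (and 1 more) — out
F: honey is permitted under the vegan carve-out; nothing else excluded — valid
G: works as a structure, no peanut, vegan — valid
H: has peanut, so not peanut-free — out
I: honey is permitted under the vegan carve-out; nothing else excluded — valid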